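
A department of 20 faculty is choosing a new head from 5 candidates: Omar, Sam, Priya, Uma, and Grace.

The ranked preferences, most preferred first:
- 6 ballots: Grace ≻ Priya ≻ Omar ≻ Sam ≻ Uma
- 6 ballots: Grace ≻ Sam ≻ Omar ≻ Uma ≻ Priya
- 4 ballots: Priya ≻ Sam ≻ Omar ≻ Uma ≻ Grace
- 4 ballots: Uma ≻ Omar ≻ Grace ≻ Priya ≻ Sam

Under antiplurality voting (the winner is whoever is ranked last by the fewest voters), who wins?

Last-place votes: Omar 0, Sam 4, Priya 6, Uma 6, Grace 4.

Omar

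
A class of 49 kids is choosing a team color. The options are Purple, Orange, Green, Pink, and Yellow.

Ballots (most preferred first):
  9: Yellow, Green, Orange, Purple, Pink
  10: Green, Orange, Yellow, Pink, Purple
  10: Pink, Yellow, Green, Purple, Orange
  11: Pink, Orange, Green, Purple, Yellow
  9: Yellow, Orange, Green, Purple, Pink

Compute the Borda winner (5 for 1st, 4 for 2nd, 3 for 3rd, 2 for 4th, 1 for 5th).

Green

Purple: 9×2 + 10×1 + 10×2 + 11×2 + 9×2 = 88
Orange: 9×3 + 10×4 + 10×1 + 11×4 + 9×4 = 157
Green: 9×4 + 10×5 + 10×3 + 11×3 + 9×3 = 176
Pink: 9×1 + 10×2 + 10×5 + 11×5 + 9×1 = 143
Yellow: 9×5 + 10×3 + 10×4 + 11×1 + 9×5 = 171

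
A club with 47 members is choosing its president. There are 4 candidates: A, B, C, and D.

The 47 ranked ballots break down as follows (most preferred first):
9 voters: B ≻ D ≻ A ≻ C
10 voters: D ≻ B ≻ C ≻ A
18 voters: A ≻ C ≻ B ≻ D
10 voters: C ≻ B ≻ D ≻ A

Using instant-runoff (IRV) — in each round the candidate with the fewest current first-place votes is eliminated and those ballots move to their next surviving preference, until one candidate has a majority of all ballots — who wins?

D

Round 1: A 18, B 9, C 10, D 10. B eliminated.
Round 2: A 18, C 10, D 19. C eliminated.
Round 3: A 18, D 29. D has a majority (≥24).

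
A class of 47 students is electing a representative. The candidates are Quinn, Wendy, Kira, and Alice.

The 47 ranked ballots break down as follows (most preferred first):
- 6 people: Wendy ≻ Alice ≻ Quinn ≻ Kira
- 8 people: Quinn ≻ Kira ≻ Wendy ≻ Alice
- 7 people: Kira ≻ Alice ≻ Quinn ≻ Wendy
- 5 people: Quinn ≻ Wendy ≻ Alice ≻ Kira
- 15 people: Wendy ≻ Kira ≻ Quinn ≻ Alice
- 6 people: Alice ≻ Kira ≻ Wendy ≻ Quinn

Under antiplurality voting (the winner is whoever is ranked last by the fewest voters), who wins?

Last-place votes: Quinn 6, Wendy 7, Kira 11, Alice 23.

Quinn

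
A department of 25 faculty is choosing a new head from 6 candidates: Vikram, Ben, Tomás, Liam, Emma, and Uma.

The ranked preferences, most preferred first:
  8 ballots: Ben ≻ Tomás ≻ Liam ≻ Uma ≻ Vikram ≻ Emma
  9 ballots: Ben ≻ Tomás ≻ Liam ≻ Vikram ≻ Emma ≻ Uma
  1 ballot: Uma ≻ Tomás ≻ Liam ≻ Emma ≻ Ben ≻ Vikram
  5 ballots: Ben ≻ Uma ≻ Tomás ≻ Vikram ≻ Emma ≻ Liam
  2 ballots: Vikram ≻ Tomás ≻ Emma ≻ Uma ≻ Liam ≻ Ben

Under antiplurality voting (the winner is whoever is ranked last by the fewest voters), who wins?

Last-place votes: Vikram 1, Ben 2, Tomás 0, Liam 5, Emma 8, Uma 9.

Tomás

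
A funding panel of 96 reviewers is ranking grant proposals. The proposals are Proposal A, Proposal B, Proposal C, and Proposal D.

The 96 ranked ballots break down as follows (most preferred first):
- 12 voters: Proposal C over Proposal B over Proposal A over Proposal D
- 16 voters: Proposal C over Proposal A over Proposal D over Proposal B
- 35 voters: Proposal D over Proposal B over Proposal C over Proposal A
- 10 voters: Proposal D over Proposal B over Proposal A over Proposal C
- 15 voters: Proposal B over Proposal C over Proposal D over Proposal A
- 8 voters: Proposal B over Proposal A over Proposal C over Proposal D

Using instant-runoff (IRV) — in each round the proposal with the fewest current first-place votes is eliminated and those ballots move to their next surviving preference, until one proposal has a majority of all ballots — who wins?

Proposal C

Round 1: Proposal A 0, Proposal B 23, Proposal C 28, Proposal D 45. Proposal A eliminated.
Round 2: Proposal B 23, Proposal C 28, Proposal D 45. Proposal B eliminated.
Round 3: Proposal C 51, Proposal D 45. Proposal C has a majority (≥49).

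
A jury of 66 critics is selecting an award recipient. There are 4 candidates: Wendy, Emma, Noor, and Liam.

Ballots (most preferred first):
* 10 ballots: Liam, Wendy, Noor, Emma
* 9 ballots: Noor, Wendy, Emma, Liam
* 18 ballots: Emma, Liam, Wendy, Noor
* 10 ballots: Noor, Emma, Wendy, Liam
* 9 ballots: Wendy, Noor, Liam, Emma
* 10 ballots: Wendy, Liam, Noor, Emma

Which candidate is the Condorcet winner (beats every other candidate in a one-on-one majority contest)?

Wendy vs Emma: 38–28
Wendy vs Noor: 47–19
Wendy vs Liam: 38–28
Wendy beats every other candidate.

Wendy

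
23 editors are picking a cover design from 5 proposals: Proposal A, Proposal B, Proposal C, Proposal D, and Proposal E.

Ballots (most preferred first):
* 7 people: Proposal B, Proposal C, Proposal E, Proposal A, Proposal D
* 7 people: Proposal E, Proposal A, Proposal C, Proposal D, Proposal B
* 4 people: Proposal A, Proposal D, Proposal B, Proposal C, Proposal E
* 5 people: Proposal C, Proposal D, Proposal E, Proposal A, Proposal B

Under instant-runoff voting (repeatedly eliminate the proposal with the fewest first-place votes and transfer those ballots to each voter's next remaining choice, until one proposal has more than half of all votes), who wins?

Proposal E

Round 1: Proposal A 4, Proposal B 7, Proposal C 5, Proposal D 0, Proposal E 7. Proposal D eliminated.
Round 2: Proposal A 4, Proposal B 7, Proposal C 5, Proposal E 7. Proposal A eliminated.
Round 3: Proposal B 11, Proposal C 5, Proposal E 7. Proposal C eliminated.
Round 4: Proposal B 11, Proposal E 12. Proposal E has a majority (≥12).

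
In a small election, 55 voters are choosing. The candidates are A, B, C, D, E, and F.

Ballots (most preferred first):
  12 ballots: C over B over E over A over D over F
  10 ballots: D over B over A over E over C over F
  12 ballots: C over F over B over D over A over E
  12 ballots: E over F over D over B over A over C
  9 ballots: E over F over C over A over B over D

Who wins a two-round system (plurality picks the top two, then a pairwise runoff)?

E

Round 1 first-place votes: A 0, B 0, C 24, D 10, E 21, F 0. C and E advance.
Runoff: C is ranked above E on 24 ballots, E above C on 31.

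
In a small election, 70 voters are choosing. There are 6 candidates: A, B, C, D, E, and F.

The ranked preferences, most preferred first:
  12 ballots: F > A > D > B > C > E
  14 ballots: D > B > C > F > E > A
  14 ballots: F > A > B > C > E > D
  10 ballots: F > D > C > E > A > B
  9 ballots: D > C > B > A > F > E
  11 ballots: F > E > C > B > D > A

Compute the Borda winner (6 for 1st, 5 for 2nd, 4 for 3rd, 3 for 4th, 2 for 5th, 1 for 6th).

F

A: 12×5 + 14×1 + 14×5 + 10×2 + 9×3 + 11×1 = 202
B: 12×3 + 14×5 + 14×4 + 10×1 + 9×4 + 11×3 = 241
C: 12×2 + 14×4 + 14×3 + 10×4 + 9×5 + 11×4 = 251
D: 12×4 + 14×6 + 14×1 + 10×5 + 9×6 + 11×2 = 272
E: 12×1 + 14×2 + 14×2 + 10×3 + 9×1 + 11×5 = 162
F: 12×6 + 14×3 + 14×6 + 10×6 + 9×2 + 11×6 = 342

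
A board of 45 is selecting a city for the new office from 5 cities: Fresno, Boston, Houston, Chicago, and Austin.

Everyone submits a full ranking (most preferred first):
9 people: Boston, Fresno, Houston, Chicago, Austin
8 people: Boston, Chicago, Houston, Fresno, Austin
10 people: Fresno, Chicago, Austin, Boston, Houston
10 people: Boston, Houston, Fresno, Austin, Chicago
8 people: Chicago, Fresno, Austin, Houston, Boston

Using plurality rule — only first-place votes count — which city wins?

Boston

First-place votes: Fresno 10, Boston 27, Houston 0, Chicago 8, Austin 0.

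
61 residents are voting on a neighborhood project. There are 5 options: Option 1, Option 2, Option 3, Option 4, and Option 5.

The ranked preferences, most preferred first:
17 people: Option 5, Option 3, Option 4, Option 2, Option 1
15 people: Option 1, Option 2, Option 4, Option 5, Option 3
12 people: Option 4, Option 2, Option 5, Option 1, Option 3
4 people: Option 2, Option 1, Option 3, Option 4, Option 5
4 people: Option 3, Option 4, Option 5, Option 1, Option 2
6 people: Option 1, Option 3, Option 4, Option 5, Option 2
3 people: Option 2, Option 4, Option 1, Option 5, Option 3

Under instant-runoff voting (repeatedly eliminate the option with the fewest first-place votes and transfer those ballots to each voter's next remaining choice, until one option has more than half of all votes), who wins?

Option 4

Round 1: Option 1 21, Option 2 7, Option 3 4, Option 4 12, Option 5 17. Option 3 eliminated.
Round 2: Option 1 21, Option 2 7, Option 4 16, Option 5 17. Option 2 eliminated.
Round 3: Option 1 25, Option 4 19, Option 5 17. Option 5 eliminated.
Round 4: Option 1 25, Option 4 36. Option 4 has a majority (≥31).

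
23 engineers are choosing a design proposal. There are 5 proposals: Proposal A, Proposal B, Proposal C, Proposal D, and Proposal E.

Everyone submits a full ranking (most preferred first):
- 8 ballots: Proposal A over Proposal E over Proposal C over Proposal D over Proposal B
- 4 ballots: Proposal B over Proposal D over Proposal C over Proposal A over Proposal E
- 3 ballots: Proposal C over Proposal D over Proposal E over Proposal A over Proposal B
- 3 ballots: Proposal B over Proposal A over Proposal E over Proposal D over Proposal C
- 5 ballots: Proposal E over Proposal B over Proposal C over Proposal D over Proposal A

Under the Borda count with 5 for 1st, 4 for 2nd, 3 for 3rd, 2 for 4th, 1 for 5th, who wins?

Proposal E

Proposal A: 8×5 + 4×2 + 3×2 + 3×4 + 5×1 = 71
Proposal B: 8×1 + 4×5 + 3×1 + 3×5 + 5×4 = 66
Proposal C: 8×3 + 4×3 + 3×5 + 3×1 + 5×3 = 69
Proposal D: 8×2 + 4×4 + 3×4 + 3×2 + 5×2 = 60
Proposal E: 8×4 + 4×1 + 3×3 + 3×3 + 5×5 = 79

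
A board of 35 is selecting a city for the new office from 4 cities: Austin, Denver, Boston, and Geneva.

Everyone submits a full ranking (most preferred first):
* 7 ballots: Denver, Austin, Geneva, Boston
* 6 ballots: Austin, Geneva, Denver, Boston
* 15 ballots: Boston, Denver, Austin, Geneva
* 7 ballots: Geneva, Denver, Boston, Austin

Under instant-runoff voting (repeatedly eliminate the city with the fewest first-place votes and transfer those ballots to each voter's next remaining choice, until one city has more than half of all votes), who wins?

Round 1: Austin 6, Denver 7, Boston 15, Geneva 7. Austin eliminated.
Round 2: Denver 7, Boston 15, Geneva 13. Denver eliminated.
Round 3: Boston 15, Geneva 20. Geneva has a majority (≥18).

Geneva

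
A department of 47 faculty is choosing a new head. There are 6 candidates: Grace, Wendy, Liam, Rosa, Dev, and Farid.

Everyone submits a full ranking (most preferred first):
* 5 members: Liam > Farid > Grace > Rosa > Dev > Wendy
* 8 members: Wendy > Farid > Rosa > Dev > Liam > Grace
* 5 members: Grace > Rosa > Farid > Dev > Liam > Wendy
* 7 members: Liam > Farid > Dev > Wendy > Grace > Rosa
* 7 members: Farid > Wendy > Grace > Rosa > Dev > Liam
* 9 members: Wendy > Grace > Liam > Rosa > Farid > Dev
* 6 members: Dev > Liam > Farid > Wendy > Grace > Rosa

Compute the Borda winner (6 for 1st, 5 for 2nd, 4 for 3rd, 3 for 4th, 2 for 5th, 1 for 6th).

Farid

Grace: 5×4 + 8×1 + 5×6 + 7×2 + 7×4 + 9×5 + 6×2 = 157
Wendy: 5×1 + 8×6 + 5×1 + 7×3 + 7×5 + 9×6 + 6×3 = 186
Liam: 5×6 + 8×2 + 5×2 + 7×6 + 7×1 + 9×4 + 6×5 = 171
Rosa: 5×3 + 8×4 + 5×5 + 7×1 + 7×3 + 9×3 + 6×1 = 133
Dev: 5×2 + 8×3 + 5×3 + 7×4 + 7×2 + 9×1 + 6×6 = 136
Farid: 5×5 + 8×5 + 5×4 + 7×5 + 7×6 + 9×2 + 6×4 = 204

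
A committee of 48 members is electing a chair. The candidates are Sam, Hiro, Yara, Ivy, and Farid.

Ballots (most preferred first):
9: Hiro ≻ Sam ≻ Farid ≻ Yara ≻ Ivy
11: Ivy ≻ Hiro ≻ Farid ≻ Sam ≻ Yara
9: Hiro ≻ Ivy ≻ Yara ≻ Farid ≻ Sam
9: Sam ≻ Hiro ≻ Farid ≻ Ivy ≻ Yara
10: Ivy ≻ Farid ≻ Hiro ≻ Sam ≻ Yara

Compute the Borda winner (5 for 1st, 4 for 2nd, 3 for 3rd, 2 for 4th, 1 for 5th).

Sam: 9×4 + 11×2 + 9×1 + 9×5 + 10×2 = 132
Hiro: 9×5 + 11×4 + 9×5 + 9×4 + 10×3 = 200
Yara: 9×2 + 11×1 + 9×3 + 9×1 + 10×1 = 75
Ivy: 9×1 + 11×5 + 9×4 + 9×2 + 10×5 = 168
Farid: 9×3 + 11×3 + 9×2 + 9×3 + 10×4 = 145

Hiro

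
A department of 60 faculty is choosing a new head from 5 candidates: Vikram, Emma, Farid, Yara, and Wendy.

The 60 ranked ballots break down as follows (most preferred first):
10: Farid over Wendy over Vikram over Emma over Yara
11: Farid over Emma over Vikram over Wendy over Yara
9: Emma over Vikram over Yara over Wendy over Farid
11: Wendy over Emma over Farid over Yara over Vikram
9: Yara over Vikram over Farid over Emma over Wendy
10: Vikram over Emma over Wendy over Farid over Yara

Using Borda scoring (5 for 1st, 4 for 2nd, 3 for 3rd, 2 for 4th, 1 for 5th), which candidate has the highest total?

Emma

Vikram: 10×3 + 11×3 + 9×4 + 11×1 + 9×4 + 10×5 = 196
Emma: 10×2 + 11×4 + 9×5 + 11×4 + 9×2 + 10×4 = 211
Farid: 10×5 + 11×5 + 9×1 + 11×3 + 9×3 + 10×2 = 194
Yara: 10×1 + 11×1 + 9×3 + 11×2 + 9×5 + 10×1 = 125
Wendy: 10×4 + 11×2 + 9×2 + 11×5 + 9×1 + 10×3 = 174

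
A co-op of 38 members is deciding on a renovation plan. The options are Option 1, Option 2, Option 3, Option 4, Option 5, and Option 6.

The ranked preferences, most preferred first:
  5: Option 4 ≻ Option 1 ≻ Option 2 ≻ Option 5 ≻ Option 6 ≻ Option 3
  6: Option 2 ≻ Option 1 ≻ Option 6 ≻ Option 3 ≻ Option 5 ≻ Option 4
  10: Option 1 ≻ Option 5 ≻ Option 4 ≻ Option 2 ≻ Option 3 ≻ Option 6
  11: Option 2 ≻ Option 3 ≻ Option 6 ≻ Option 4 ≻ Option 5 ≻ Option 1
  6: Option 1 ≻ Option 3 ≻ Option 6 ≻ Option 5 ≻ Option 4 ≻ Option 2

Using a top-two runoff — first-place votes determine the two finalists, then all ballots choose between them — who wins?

Round 1 first-place votes: Option 1 16, Option 2 17, Option 3 0, Option 4 5, Option 5 0, Option 6 0. Option 2 and Option 1 advance.
Runoff: Option 2 is ranked above Option 1 on 17 ballots, Option 1 above Option 2 on 21.

Option 1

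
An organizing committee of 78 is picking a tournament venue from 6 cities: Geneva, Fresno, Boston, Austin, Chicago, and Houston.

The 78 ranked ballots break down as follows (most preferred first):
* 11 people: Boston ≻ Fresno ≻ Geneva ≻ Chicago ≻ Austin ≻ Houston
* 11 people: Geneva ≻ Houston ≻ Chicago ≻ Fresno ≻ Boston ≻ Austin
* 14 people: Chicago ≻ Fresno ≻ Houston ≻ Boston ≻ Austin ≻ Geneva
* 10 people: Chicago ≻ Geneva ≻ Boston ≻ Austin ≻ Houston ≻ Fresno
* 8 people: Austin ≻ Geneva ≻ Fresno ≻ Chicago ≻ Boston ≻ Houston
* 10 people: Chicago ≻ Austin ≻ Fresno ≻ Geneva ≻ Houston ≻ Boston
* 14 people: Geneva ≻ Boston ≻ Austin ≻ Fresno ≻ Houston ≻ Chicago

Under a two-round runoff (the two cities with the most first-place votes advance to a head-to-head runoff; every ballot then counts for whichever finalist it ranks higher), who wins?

Round 1 first-place votes: Geneva 25, Fresno 0, Boston 11, Austin 8, Chicago 34, Houston 0. Chicago and Geneva advance.
Runoff: Chicago is ranked above Geneva on 34 ballots, Geneva above Chicago on 44.

Geneva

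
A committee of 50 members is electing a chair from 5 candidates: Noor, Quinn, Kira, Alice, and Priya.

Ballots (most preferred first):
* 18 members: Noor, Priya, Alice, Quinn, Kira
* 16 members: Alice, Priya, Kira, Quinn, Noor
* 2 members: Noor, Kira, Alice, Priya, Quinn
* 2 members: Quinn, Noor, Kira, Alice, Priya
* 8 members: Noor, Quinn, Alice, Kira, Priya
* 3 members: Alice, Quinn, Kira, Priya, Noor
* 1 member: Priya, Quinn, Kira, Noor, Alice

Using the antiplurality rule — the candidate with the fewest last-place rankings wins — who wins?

Alice

Last-place votes: Noor 19, Quinn 2, Kira 18, Alice 1, Priya 10.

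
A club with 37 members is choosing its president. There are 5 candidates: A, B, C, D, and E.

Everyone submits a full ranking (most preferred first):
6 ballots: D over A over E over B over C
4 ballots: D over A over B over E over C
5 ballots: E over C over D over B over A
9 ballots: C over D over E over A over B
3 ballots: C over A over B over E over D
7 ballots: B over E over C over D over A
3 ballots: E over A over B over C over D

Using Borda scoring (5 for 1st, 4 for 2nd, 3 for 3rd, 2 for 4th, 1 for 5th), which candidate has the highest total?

A: 6×4 + 4×4 + 5×1 + 9×2 + 3×4 + 7×1 + 3×4 = 94
B: 6×2 + 4×3 + 5×2 + 9×1 + 3×3 + 7×5 + 3×3 = 96
C: 6×1 + 4×1 + 5×4 + 9×5 + 3×5 + 7×3 + 3×2 = 117
D: 6×5 + 4×5 + 5×3 + 9×4 + 3×1 + 7×2 + 3×1 = 121
E: 6×3 + 4×2 + 5×5 + 9×3 + 3×2 + 7×4 + 3×5 = 127

E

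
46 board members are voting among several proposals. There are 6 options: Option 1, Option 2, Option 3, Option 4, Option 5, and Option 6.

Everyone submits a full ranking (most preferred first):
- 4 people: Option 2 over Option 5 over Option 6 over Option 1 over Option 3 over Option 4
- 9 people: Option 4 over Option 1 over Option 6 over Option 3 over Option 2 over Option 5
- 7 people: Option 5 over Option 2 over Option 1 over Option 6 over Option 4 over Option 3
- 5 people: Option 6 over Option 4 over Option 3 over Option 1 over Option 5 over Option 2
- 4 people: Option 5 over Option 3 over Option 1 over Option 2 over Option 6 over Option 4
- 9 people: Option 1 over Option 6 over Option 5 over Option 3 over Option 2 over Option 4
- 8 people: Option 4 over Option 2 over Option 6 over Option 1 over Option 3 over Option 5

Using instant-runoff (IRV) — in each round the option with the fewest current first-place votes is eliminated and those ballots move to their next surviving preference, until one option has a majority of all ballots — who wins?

Round 1: Option 1 9, Option 2 4, Option 3 0, Option 4 17, Option 5 11, Option 6 5. Option 3 eliminated.
Round 2: Option 1 9, Option 2 4, Option 4 17, Option 5 11, Option 6 5. Option 2 eliminated.
Round 3: Option 1 9, Option 4 17, Option 5 15, Option 6 5. Option 6 eliminated.
Round 4: Option 1 9, Option 4 22, Option 5 15. Option 1 eliminated.
Round 5: Option 4 22, Option 5 24. Option 5 has a majority (≥24).

Option 5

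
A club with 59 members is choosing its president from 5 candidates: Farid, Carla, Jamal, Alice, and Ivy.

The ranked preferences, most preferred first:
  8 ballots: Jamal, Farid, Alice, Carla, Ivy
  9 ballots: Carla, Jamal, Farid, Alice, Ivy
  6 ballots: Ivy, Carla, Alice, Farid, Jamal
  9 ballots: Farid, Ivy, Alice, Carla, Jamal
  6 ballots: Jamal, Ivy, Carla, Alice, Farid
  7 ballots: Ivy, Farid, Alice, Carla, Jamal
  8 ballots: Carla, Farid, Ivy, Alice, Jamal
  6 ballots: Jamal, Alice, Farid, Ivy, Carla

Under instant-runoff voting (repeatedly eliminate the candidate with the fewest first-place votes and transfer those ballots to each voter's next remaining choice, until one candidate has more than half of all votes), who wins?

Round 1: Farid 9, Carla 17, Jamal 20, Alice 0, Ivy 13. Alice eliminated.
Round 2: Farid 9, Carla 17, Jamal 20, Ivy 13. Farid eliminated.
Round 3: Carla 17, Jamal 20, Ivy 22. Carla eliminated.
Round 4: Jamal 29, Ivy 30. Ivy has a majority (≥30).

Ivy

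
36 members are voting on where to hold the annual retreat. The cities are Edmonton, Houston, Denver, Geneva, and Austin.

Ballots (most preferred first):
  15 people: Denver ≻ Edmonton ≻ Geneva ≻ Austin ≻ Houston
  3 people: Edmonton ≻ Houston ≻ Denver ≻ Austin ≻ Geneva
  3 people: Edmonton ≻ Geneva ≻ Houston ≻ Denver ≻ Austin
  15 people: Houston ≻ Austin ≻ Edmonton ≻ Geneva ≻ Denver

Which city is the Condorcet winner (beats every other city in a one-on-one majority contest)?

Edmonton

Edmonton vs Houston: 21–15
Edmonton vs Denver: 21–15
Edmonton vs Geneva: 36–0
Edmonton vs Austin: 21–15
Edmonton beats every other city.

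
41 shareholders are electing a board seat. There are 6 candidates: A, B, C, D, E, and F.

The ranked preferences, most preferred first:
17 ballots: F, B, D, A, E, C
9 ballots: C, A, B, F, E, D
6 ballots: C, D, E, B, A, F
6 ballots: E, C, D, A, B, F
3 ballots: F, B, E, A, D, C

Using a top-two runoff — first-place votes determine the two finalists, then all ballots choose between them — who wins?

C

Round 1 first-place votes: A 0, B 0, C 15, D 0, E 6, F 20. F and C advance.
Runoff: F is ranked above C on 20 ballots, C above F on 21.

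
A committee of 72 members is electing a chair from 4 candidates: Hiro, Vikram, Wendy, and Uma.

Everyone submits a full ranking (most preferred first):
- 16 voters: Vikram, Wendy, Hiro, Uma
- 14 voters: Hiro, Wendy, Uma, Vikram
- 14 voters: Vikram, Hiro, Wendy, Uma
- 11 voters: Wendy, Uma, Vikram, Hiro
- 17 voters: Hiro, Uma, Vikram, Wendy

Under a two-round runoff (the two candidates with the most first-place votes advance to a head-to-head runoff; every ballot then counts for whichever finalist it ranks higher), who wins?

Vikram

Round 1 first-place votes: Hiro 31, Vikram 30, Wendy 11, Uma 0. Hiro and Vikram advance.
Runoff: Hiro is ranked above Vikram on 31 ballots, Vikram above Hiro on 41.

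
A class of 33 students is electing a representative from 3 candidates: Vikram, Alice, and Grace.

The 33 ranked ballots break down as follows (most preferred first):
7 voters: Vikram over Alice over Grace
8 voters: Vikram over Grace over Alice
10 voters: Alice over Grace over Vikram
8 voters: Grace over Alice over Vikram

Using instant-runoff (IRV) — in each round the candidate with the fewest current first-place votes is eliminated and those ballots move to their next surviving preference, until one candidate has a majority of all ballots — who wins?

Round 1: Vikram 15, Alice 10, Grace 8. Grace eliminated.
Round 2: Vikram 15, Alice 18. Alice has a majority (≥17).

Alice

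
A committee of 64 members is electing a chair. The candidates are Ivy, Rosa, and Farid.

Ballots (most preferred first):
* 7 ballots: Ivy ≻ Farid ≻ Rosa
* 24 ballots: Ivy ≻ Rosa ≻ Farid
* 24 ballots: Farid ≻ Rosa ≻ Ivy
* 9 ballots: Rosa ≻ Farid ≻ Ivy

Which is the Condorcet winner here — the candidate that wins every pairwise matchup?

Rosa

Rosa vs Ivy: 33–31
Rosa vs Farid: 33–31
Rosa beats every other candidate.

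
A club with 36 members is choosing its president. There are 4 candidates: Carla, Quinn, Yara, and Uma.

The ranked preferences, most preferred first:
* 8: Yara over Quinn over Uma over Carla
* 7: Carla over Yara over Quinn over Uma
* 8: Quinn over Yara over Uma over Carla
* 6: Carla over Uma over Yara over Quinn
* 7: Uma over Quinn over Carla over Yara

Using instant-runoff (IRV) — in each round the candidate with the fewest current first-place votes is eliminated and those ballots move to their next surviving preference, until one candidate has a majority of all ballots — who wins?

Quinn

Round 1: Carla 13, Quinn 8, Yara 8, Uma 7. Uma eliminated.
Round 2: Carla 13, Quinn 15, Yara 8. Yara eliminated.
Round 3: Carla 13, Quinn 23. Quinn has a majority (≥19).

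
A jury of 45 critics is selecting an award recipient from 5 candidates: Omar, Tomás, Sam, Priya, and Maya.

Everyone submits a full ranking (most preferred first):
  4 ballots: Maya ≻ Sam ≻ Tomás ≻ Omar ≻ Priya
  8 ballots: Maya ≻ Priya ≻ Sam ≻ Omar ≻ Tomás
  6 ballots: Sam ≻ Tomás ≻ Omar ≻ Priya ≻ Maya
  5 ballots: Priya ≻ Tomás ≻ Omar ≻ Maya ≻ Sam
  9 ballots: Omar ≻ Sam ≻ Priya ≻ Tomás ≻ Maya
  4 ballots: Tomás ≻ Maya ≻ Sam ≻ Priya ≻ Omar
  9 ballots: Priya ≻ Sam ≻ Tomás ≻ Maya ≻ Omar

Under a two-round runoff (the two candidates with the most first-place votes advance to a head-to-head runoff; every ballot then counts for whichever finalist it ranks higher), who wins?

Round 1 first-place votes: Omar 9, Tomás 4, Sam 6, Priya 14, Maya 12. Priya and Maya advance.
Runoff: Priya is ranked above Maya on 29 ballots, Maya above Priya on 16.

Priya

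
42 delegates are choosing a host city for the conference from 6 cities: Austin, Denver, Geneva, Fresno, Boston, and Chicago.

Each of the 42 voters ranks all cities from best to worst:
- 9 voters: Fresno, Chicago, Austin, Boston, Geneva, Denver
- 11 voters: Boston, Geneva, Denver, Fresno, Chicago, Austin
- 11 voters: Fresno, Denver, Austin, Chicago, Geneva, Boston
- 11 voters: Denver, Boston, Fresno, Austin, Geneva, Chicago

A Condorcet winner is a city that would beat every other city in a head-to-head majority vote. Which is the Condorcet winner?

Denver vs Austin: 33–9
Denver vs Geneva: 22–20
Denver vs Fresno: 22–20
Denver vs Boston: 22–20
Denver vs Chicago: 33–9
Denver beats every other city.

Denver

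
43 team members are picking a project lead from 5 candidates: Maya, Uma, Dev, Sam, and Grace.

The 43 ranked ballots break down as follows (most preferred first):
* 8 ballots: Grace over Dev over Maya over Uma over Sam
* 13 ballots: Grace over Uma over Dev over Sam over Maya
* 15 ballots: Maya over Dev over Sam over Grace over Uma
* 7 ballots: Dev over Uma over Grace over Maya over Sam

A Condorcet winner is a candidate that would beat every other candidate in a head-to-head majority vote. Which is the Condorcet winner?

Dev

Dev vs Maya: 28–15
Dev vs Uma: 30–13
Dev vs Sam: 43–0
Dev vs Grace: 22–21
Dev beats every other candidate.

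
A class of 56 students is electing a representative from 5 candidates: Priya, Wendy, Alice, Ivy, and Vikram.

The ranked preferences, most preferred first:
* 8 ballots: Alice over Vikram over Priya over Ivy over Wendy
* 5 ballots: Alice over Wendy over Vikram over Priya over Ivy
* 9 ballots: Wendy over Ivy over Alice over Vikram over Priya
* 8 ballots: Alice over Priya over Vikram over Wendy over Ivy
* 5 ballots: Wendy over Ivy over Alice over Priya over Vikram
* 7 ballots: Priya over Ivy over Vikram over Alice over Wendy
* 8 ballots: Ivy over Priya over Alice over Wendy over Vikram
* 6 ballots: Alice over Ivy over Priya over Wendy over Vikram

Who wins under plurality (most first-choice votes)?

Alice

First-place votes: Priya 7, Wendy 14, Alice 27, Ivy 8, Vikram 0.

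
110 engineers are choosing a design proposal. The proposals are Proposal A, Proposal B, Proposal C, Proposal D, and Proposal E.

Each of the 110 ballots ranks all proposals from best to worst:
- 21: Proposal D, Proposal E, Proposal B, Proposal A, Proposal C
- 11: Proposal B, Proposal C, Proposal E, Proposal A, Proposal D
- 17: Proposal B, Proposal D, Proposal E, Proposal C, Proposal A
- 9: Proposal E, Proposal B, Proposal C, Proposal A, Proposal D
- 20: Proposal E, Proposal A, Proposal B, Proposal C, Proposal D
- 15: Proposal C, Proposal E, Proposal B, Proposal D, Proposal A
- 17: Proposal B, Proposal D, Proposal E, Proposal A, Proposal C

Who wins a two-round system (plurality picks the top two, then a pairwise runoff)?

Round 1 first-place votes: Proposal A 0, Proposal B 45, Proposal C 15, Proposal D 21, Proposal E 29. Proposal B and Proposal E advance.
Runoff: Proposal B is ranked above Proposal E on 45 ballots, Proposal E above Proposal B on 65.

Proposal E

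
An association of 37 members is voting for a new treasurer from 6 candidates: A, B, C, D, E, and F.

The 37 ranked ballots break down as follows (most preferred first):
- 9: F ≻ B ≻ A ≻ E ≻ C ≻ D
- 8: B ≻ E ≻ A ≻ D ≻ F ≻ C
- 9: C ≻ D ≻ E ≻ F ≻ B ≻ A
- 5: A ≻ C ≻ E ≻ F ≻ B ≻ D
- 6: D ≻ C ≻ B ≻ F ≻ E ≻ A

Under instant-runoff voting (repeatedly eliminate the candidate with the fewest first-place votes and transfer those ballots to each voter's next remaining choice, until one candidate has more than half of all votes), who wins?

C

Round 1: A 5, B 8, C 9, D 6, E 0, F 9. E eliminated.
Round 2: A 5, B 8, C 9, D 6, F 9. A eliminated.
Round 3: B 8, C 14, D 6, F 9. D eliminated.
Round 4: B 8, C 20, F 9. C has a majority (≥19).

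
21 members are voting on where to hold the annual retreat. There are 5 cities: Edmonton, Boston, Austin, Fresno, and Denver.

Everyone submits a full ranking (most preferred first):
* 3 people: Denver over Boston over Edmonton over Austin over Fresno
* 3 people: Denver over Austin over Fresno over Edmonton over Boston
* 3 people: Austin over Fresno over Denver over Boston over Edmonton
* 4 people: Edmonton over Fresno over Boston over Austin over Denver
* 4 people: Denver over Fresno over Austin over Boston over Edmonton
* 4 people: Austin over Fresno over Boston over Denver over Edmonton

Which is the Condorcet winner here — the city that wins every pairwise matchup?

Austin

Austin vs Edmonton: 14–7
Austin vs Boston: 14–7
Austin vs Fresno: 13–8
Austin vs Denver: 11–10
Austin beats every other city.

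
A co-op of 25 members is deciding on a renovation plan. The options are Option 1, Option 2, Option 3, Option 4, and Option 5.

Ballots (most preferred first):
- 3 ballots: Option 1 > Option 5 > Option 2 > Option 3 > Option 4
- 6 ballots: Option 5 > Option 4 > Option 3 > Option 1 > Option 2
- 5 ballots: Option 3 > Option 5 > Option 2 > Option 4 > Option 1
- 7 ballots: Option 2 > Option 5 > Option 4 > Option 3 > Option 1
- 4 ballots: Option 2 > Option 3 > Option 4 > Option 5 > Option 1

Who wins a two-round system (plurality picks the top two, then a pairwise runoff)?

Round 1 first-place votes: Option 1 3, Option 2 11, Option 3 5, Option 4 0, Option 5 6. Option 2 and Option 5 advance.
Runoff: Option 2 is ranked above Option 5 on 11 ballots, Option 5 above Option 2 on 14.

Option 5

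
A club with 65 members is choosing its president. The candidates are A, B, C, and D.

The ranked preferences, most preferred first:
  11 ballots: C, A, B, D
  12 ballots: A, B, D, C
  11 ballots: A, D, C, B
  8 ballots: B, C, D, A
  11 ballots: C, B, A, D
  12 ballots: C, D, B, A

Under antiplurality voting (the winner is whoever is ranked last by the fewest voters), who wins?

Last-place votes: A 20, B 11, C 12, D 22.

B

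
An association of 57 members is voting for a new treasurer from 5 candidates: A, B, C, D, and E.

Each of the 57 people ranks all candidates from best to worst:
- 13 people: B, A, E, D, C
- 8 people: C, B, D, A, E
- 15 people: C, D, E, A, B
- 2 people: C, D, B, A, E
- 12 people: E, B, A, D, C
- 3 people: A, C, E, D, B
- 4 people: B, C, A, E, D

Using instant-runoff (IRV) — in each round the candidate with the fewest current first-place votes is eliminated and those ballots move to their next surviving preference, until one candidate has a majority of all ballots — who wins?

Round 1: A 3, B 17, C 25, D 0, E 12. D eliminated.
Round 2: A 3, B 17, C 25, E 12. A eliminated.
Round 3: B 17, C 28, E 12. E eliminated.
Round 4: B 29, C 28. B has a majority (≥29).

B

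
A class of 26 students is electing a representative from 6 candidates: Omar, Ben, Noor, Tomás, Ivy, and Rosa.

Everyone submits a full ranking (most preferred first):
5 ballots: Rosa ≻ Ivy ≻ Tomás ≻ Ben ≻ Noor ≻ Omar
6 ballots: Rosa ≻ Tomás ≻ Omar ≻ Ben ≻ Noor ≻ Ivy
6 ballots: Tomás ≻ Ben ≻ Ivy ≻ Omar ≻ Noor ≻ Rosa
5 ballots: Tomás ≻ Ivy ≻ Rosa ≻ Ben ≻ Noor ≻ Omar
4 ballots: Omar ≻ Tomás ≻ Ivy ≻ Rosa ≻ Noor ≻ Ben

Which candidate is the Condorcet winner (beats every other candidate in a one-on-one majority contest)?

Tomás vs Omar: 22–4
Tomás vs Ben: 26–0
Tomás vs Noor: 26–0
Tomás vs Ivy: 21–5
Tomás vs Rosa: 15–11
Tomás beats every other candidate.

Tomás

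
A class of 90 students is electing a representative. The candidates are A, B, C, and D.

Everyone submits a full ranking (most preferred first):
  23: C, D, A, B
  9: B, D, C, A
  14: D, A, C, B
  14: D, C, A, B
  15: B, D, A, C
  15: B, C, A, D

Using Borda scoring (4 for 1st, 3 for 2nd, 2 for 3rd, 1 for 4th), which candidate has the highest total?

A: 23×2 + 9×1 + 14×3 + 14×2 + 15×2 + 15×2 = 185
B: 23×1 + 9×4 + 14×1 + 14×1 + 15×4 + 15×4 = 207
C: 23×4 + 9×2 + 14×2 + 14×3 + 15×1 + 15×3 = 240
D: 23×3 + 9×3 + 14×4 + 14×4 + 15×3 + 15×1 = 268

D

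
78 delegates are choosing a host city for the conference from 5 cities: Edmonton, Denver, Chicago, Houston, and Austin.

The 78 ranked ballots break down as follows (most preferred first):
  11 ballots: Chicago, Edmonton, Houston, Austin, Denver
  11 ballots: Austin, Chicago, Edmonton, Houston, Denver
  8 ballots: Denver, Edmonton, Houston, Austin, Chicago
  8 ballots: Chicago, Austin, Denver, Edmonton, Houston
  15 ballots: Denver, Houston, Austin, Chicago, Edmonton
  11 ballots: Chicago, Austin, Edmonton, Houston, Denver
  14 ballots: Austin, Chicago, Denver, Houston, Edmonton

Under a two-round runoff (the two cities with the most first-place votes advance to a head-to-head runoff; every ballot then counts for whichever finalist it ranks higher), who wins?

Austin

Round 1 first-place votes: Edmonton 0, Denver 23, Chicago 30, Houston 0, Austin 25. Chicago and Austin advance.
Runoff: Chicago is ranked above Austin on 30 ballots, Austin above Chicago on 48.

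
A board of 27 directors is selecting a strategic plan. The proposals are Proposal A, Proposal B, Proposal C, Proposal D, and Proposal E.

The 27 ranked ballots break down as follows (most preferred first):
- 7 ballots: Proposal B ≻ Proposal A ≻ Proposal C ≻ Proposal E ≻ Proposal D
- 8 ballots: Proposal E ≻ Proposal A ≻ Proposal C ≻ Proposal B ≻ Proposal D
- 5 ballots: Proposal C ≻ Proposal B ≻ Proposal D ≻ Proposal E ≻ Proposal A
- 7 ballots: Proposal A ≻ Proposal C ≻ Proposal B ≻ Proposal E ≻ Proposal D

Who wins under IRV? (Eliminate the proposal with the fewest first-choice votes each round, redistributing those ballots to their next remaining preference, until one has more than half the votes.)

Proposal B

Round 1: Proposal A 7, Proposal B 7, Proposal C 5, Proposal D 0, Proposal E 8. Proposal D eliminated.
Round 2: Proposal A 7, Proposal B 7, Proposal C 5, Proposal E 8. Proposal C eliminated.
Round 3: Proposal A 7, Proposal B 12, Proposal E 8. Proposal A eliminated.
Round 4: Proposal B 19, Proposal E 8. Proposal B has a majority (≥14).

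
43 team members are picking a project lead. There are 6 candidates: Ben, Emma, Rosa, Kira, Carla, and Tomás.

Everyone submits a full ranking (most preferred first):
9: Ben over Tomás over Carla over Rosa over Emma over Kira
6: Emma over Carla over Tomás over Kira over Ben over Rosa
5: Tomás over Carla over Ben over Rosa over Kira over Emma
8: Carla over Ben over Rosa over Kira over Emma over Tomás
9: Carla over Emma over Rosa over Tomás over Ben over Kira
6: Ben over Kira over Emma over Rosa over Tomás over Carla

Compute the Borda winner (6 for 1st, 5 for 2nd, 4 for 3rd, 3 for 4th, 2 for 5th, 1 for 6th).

Carla

Ben: 9×6 + 6×2 + 5×4 + 8×5 + 9×2 + 6×6 = 180
Emma: 9×2 + 6×6 + 5×1 + 8×2 + 9×5 + 6×4 = 144
Rosa: 9×3 + 6×1 + 5×3 + 8×4 + 9×4 + 6×3 = 134
Kira: 9×1 + 6×3 + 5×2 + 8×3 + 9×1 + 6×5 = 100
Carla: 9×4 + 6×5 + 5×5 + 8×6 + 9×6 + 6×1 = 199
Tomás: 9×5 + 6×4 + 5×6 + 8×1 + 9×3 + 6×2 = 146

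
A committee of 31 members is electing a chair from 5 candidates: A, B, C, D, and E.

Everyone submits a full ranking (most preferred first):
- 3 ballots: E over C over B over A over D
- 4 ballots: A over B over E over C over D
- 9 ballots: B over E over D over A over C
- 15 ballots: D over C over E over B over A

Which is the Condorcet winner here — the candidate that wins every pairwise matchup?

E

E vs A: 27–4
E vs B: 18–13
E vs C: 16–15
E vs D: 16–15
E beats every other candidate.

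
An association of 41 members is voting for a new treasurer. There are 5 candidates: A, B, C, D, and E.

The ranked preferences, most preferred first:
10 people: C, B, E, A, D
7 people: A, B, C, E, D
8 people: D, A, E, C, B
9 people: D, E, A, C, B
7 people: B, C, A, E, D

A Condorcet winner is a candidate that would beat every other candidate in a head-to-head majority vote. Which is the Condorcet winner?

A vs B: 24–17
A vs C: 24–17
A vs D: 24–17
A vs E: 22–19
A beats every other candidate.

A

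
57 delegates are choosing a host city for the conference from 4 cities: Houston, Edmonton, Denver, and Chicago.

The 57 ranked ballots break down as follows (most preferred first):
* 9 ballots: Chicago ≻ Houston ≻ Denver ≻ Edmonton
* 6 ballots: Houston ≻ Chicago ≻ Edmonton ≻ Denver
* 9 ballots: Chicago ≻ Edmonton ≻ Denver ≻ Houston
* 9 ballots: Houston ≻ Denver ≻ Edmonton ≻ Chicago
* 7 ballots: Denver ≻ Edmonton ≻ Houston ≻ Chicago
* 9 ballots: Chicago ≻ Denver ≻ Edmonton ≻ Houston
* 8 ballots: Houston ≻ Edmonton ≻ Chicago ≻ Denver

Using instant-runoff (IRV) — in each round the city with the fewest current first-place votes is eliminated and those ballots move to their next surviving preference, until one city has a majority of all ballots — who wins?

Round 1: Houston 23, Edmonton 0, Denver 7, Chicago 27. Edmonton eliminated.
Round 2: Houston 23, Denver 7, Chicago 27. Denver eliminated.
Round 3: Houston 30, Chicago 27. Houston has a majority (≥29).

Houston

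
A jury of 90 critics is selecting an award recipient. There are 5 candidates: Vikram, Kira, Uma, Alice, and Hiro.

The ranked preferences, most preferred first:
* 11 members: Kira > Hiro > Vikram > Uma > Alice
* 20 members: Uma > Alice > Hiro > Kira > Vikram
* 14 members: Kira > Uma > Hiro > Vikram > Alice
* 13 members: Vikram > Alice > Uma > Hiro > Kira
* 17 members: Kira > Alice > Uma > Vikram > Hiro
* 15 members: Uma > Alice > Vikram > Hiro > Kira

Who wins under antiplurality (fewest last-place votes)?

Uma

Last-place votes: Vikram 20, Kira 28, Uma 0, Alice 25, Hiro 17.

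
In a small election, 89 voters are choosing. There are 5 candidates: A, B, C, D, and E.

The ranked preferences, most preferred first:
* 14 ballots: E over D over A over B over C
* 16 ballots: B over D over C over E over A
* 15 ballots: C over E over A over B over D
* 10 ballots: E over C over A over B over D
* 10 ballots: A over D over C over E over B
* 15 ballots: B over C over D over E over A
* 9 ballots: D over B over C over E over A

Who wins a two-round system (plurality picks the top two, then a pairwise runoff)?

Round 1 first-place votes: A 10, B 31, C 15, D 9, E 24. B and E advance.
Runoff: B is ranked above E on 40 ballots, E above B on 49.

E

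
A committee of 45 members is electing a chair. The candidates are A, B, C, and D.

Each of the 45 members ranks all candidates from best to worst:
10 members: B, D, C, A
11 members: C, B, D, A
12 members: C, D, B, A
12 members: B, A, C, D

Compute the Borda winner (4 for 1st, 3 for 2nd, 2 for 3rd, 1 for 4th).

A: 10×1 + 11×1 + 12×1 + 12×3 = 69
B: 10×4 + 11×3 + 12×2 + 12×4 = 145
C: 10×2 + 11×4 + 12×4 + 12×2 = 136
D: 10×3 + 11×2 + 12×3 + 12×1 = 100

B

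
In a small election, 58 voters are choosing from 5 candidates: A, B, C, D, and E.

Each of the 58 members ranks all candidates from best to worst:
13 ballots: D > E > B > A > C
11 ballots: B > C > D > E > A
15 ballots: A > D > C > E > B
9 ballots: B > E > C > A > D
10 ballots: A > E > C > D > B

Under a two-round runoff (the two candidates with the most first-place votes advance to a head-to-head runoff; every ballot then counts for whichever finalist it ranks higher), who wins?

Round 1 first-place votes: A 25, B 20, C 0, D 13, E 0. A and B advance.
Runoff: A is ranked above B on 25 ballots, B above A on 33.

B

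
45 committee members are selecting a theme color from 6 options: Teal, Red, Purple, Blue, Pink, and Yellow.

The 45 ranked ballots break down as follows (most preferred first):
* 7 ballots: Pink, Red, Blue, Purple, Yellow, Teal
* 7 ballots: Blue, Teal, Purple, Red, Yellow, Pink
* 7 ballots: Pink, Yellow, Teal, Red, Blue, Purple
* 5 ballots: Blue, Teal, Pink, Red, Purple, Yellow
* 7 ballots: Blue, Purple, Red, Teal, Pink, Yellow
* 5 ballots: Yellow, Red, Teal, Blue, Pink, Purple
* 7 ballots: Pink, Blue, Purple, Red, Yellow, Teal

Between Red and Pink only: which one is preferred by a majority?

Red is ranked above Pink on 19 ballots; Pink above Red on 26.

Pink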